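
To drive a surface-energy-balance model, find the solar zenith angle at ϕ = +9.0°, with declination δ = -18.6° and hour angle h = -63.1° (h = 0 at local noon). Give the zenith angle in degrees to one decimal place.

cos θ_z = sin ϕ sin δ + cos ϕ cos δ cos h = -0.049896 + 0.423524 = 0.373628.
θ_z = arccos(0.373628) = 68.1°.

θ_z = 68.1°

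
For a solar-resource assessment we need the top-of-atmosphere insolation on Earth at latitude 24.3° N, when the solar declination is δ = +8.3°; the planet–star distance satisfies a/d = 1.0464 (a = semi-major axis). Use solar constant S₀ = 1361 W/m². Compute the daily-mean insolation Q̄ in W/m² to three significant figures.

cos H₀ = −tan(+24.3°) tan(+8.300°) = -0.0659, H₀ = 1.6367 rad.
Bracket: H₀ sin φ sin δ + cos φ cos δ sin H₀ = 1.6367×0.41151×0.14436 + 0.91140×0.98953×0.99783 = 0.097229 + 0.899901 = 0.997130.
Inverse-square distance factor (a/d)² = 1.0464² = 1.094953.
Q̄ = (S₀/π) × 1.094953 × [bracket] = (1361/π) × 1.094953 × 0.997130 = 473.0 W/m².

Q̄ ≈ 473 W/m²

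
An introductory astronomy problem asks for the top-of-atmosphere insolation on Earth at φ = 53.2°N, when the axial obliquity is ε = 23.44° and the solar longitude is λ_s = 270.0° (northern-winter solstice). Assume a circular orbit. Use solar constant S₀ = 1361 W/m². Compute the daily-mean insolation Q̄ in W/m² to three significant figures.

Solar declination: sin δ = sin ε · sin λ_s = sin 23.44° × sin 270.0° = -0.39779, so δ = -23.440°.
cos H₀ = −tan(+53.2°) tan(-23.440°) = 0.5796, H₀ = 0.9526 rad.
Bracket: H₀ sin φ sin δ + cos φ cos δ sin H₀ = 0.9526×0.80073×-0.39779 + 0.59902×0.91748×0.81493 = -0.303424 + 0.447876 = 0.144452.
Q̄ = (S₀/π) × [bracket] = (1361/π) × 0.144452 = 62.58 W/m².

Q̄ ≈ 62.6 W/m²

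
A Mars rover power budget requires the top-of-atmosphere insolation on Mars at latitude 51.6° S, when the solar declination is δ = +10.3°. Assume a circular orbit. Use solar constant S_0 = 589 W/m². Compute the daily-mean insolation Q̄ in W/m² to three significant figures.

cos h₀ = −tan(-51.6°) tan(+10.300°) = 0.2293, h₀ = 1.3395 rad.
Bracket: h₀ sin ϕ sin δ + cos ϕ cos δ sin h₀ = 1.3395×-0.78369×0.17880 + 0.62115×0.98389×0.97336 = -0.187696 + 0.594862 = 0.407166.
Q̄ = (S_0/π) × [bracket] = (589/π) × 0.407166 = 76.34 W/m².

Q̄ ≈ 76.3 W/m²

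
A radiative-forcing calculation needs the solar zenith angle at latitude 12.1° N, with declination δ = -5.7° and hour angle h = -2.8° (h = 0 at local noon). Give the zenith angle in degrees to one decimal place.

cos θ_z = sin ϕ sin δ + cos ϕ cos δ cos h = -0.020819 + 0.971787 = 0.950968.
θ_z = arccos(0.950968) = 18.0°.

θ_z = 18.0°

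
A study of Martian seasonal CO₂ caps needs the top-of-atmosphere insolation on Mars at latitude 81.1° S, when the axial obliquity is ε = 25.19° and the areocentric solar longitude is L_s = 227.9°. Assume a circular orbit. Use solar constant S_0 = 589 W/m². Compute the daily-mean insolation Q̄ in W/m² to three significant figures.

Q̄ ≈ 184 W/m²

sin δ = sin 25.19° × sin 227.9° = -0.31580, so δ = -18.409°.
cos h₀ = −tan(-81.1°) tan(-18.409°) = -2.1254 ≤ −1 ⇒ polar day, h₀ = π.
Bracket: h₀ sin ϕ sin δ + cos ϕ cos δ sin h₀ = 3.1416×-0.98796×-0.31580 + 0.15471×0.94883×0.00000 = 0.980172 + 0.000000 = 0.980172.
Q̄ = (S_0/π) × [bracket] = (589/π) × 0.980172 = 183.8 W/m².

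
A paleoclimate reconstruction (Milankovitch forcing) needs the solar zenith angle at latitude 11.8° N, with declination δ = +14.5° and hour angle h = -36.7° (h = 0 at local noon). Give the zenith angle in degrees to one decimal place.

cos θ_z = sin ϕ sin δ + cos ϕ cos δ cos h = 0.051202 + 0.759833 = 0.811035.
θ_z = arccos(0.811035) = 35.8°.

θ_z = 35.8°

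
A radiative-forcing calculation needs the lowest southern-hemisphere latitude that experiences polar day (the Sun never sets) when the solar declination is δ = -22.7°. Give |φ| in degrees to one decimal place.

|φ| = 67.3°

Polar day requires cos H₀ = −tan φ tan δ ≤ −1, i.e. tan φ tan δ ≥ 1.
The boundary is |tan φ| · |tan δ| = 1, so |φ| = 90° − |δ| = 90° − 22.7° = 67.3° in the southern hemisphere.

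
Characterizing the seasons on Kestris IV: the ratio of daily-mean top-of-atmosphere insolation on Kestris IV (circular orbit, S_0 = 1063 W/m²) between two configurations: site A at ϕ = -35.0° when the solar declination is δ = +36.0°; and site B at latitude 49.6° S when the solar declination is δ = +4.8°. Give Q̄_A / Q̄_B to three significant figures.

Q̄_A / Q̄_B ≈ 0.402

— Configuration A (ϕ=-35.0°):
cos h₀ = −tan(-35.0°) tan(+36.000°) = 0.5087, h₀ = 1.0371 rad.
Bracket: h₀ sin ϕ sin δ + cos ϕ cos δ sin h₀ = 1.0371×-0.57358×0.58779 + 0.81915×0.80902×0.86093 = -0.349653 + 0.570546 = 0.220893.
Q̄ = (S_0/π) × [bracket] = (1063/π) × 0.220893 = 74.742 W/m².
— Configuration B (ϕ=-49.6°):
cos h₀ = −tan(-49.6°) tan(+4.800°) = 0.0987, h₀ = 1.4720 rad.
Bracket: h₀ sin ϕ sin δ + cos ϕ cos δ sin h₀ = 1.4720×-0.76154×0.08368 + 0.64812×0.99649×0.99512 = -0.093804 + 0.642693 = 0.548889.
Q̄ = (S_0/π) × [bracket] = (1063/π) × 0.548889 = 185.72 W/m².
Ratio Q̄_A / Q̄_B = 74.742 / 185.72 = 0.4024.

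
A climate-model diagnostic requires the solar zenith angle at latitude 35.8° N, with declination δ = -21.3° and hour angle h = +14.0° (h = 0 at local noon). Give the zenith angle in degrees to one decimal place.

cos θ_z = sin ϕ sin δ + cos ϕ cos δ cos h = -0.212487 + 0.733215 = 0.520728.
θ_z = arccos(0.520728) = 58.6°.

θ_z = 58.6°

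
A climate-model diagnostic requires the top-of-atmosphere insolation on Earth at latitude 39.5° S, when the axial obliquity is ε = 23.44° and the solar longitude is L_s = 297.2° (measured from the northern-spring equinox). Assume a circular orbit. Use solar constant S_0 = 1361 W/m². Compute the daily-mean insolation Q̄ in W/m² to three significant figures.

Q̄ ≈ 481 W/m²

Solar declination: sin δ = sin ε · sin L_s = sin 23.44° × sin 297.2° = -0.35380, so δ = -20.720°.
cos h₀ = −tan(-39.5°) tan(-20.720°) = -0.3118, h₀ = 1.8879 rad.
Bracket: h₀ sin ϕ sin δ + cos ϕ cos δ sin h₀ = 1.8879×-0.63608×-0.35380 + 0.77162×0.93532×0.95014 = 0.424863 + 0.685727 = 1.110590.
Q̄ = (S_0/π) × [bracket] = (1361/π) × 1.110590 = 481.1 W/m².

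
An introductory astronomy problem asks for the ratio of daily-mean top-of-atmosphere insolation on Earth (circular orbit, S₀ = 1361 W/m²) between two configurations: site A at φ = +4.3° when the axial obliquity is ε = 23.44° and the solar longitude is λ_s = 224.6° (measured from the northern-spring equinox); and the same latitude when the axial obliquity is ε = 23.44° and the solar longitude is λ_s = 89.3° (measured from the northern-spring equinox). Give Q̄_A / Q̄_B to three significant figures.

— Configuration A (φ=+4.3°):
Solar declination: sin δ = sin ε · sin λ_s = sin 23.44° × sin 224.6° = -0.27931, so δ = -16.219°.
cos H₀ = −tan(+4.3°) tan(-16.219°) = 0.0219, H₀ = 1.5489 rad.
Bracket: H₀ sin φ sin δ + cos φ cos δ sin H₀ = 1.5489×0.07498×-0.27931 + 0.99719×0.96020×0.99976 = -0.032438 + 0.957272 = 0.924834.
Q̄ = (S₀/π) × [bracket] = (1361/π) × 0.924834 = 400.66 W/m².
— Configuration B (φ=+4.3°):
Solar declination: sin δ = sin ε · sin λ_s = sin 23.44° × sin 89.3° = 0.39776, so δ = +23.438°.
cos H₀ = −tan(+4.3°) tan(+23.438°) = -0.0326, H₀ = 1.6034 rad.
Bracket: H₀ sin φ sin δ + cos φ cos δ sin H₀ = 1.6034×0.07498×0.39776 + 0.99719×0.91749×0.99947 = 0.047820 + 0.914427 = 0.962247.
Q̄ = (S₀/π) × [bracket] = (1361/π) × 0.962247 = 416.86 W/m².
Ratio Q̄_A / Q̄_B = 400.66 / 416.86 = 0.9611.

Q̄_A / Q̄_B ≈ 0.961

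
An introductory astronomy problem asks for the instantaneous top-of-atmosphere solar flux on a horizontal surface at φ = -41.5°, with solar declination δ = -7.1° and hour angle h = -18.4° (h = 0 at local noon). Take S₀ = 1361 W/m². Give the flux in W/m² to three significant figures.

cos θ_z = sin φ sin δ + cos φ cos δ cos h = 0.081901 + 0.705217 = 0.787118.
Flux = S₀ · cos θ_z = 1361 × 0.787118 = 1071 W/m².

1.07e+03 W/m²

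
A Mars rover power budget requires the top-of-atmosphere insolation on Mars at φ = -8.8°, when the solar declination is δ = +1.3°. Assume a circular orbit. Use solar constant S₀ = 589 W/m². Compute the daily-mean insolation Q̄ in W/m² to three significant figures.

cos H₀ = −tan(-8.8°) tan(+1.300°) = 0.0035, H₀ = 1.5673 rad.
Bracket: H₀ sin φ sin δ + cos φ cos δ sin H₀ = 1.5673×-0.15299×0.02269 + 0.98823×0.99974×0.99999 = -0.005441 + 0.987963 = 0.982522.
Q̄ = (S₀/π) × [bracket] = (589/π) × 0.982522 = 184.2 W/m².

Q̄ ≈ 184 W/m²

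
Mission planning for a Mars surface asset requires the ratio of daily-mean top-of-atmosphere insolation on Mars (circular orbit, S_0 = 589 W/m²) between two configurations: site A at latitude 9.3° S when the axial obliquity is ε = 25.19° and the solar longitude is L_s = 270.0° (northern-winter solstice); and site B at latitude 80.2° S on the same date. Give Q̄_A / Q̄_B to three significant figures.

Q̄_A / Q̄_B ≈ 0.762

— Configuration A (ϕ=-9.3°):
Solar declination: sin δ = sin ε · sin L_s = sin 25.19° × sin 270.0° = -0.42562, so δ = -25.190°.
cos h₀ = −tan(-9.3°) tan(-25.190°) = -0.0770, h₀ = 1.6479 rad.
Bracket: h₀ sin ϕ sin δ + cos ϕ cos δ sin h₀ = 1.6479×-0.16160×-0.42562 + 0.98686×0.90490×0.99703 = 0.113343 + 0.890357 = 1.003700.
Q̄ = (S_0/π) × [bracket] = (589/π) × 1.003700 = 188.18 W/m².
— Configuration B (ϕ=-80.2°):
cos h₀ = −tan(-80.2°) tan(-25.190°) = -2.7230 ≤ −1 ⇒ polar day, h₀ = π.
Bracket: h₀ sin ϕ sin δ + cos ϕ cos δ sin h₀ = 3.1416×-0.98541×-0.42562 + 0.17021×0.90490×0.00000 = 1.317619 + 0.000000 = 1.317619.
Q̄ = (S_0/π) × [bracket] = (589/π) × 1.317619 = 247.03 W/m².
Ratio Q̄_A / Q̄_B = 188.18 / 247.03 = 0.7618.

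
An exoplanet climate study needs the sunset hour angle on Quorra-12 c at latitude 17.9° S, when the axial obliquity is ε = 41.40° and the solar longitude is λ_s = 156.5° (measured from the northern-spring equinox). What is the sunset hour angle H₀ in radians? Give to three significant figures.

Solar declination: sin δ = sin ε · sin λ_s = sin 41.40° × sin 156.5° = 0.26370, so δ = +15.290°.
cos H₀ = −tan φ · tan δ = −tan(-17.9°) × tan(+15.290°) = 0.0883, so H₀ = 1.4824 rad = 84.93°.

H₀ = 1.48 rad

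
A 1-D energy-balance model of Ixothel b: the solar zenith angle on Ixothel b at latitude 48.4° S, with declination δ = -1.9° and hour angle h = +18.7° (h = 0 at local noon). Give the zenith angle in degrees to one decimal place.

cos θ_z = sin ϕ sin δ + cos ϕ cos δ cos h = 0.024793 + 0.628532 = 0.653325.
θ_z = arccos(0.653325) = 49.2°.

θ_z = 49.2°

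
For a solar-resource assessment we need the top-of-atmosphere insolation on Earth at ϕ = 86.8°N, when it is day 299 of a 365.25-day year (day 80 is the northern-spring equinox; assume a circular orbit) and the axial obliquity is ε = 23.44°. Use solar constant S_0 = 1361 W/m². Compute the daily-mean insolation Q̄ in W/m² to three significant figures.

Q̄ ≈ 0.00 W/m²

Solar longitude: L_s = 360° × (299 − 80)/365.25 = 215.852°.
sin δ = sin 23.44° × sin 215.852° = -0.23298, so δ = -13.473°.
cos h₀ = −tan(+86.8°) tan(-13.473°) = 4.2851 ≥ 1 ⇒ polar night, h₀ = 0 and Q̄ = 0.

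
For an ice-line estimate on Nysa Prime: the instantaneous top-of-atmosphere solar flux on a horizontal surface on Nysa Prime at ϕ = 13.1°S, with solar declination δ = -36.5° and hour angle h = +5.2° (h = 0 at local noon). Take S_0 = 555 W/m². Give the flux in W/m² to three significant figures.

508 W/m²

cos θ_z = sin ϕ sin δ + cos ϕ cos δ cos h = 0.134817 + 0.779715 = 0.914532.
Flux = S_0 · cos θ_z = 555 × 0.914532 = 507.6 W/m².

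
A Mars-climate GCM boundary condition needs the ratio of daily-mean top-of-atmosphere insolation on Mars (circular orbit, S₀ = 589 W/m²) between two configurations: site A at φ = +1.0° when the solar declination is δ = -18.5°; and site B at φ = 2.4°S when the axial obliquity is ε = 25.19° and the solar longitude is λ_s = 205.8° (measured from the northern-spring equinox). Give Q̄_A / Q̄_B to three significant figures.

Q̄_A / Q̄_B ≈ 0.945

— Configuration A (φ=+1.0°):
cos H₀ = −tan(+1.0°) tan(-18.500°) = 0.0058, H₀ = 1.5650 rad.
Bracket: H₀ sin φ sin δ + cos φ cos δ sin H₀ = 1.5650×0.01745×-0.31730 + 0.99985×0.94832×0.99998 = -0.008665 + 0.948159 = 0.939494.
Q̄ = (S₀/π) × [bracket] = (589/π) × 0.939494 = 176.14 W/m².
— Configuration B (φ=-2.4°):
Solar declination: sin δ = sin ε · sin λ_s = sin 25.19° × sin 205.8° = -0.18524, so δ = -10.675°.
cos H₀ = −tan(-2.4°) tan(-10.675°) = -0.0079, H₀ = 1.5787 rad.
Bracket: H₀ sin φ sin δ + cos φ cos δ sin H₀ = 1.5787×-0.04188×-0.18524 + 0.99912×0.98269×0.99997 = 0.012247 + 0.981796 = 0.994043.
Q̄ = (S₀/π) × [bracket] = (589/π) × 0.994043 = 186.37 W/m².
Ratio Q̄_A / Q̄_B = 176.14 / 186.37 = 0.9451.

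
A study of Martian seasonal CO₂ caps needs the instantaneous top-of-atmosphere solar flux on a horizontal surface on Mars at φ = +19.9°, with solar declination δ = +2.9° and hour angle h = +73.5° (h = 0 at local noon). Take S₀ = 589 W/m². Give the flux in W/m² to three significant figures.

167 W/m²

cos θ_z = sin φ sin δ + cos φ cos δ cos h = 0.017221 + 0.266714 = 0.283935.
Flux = S₀ · cos θ_z = 589 × 0.283935 = 167.2 W/m².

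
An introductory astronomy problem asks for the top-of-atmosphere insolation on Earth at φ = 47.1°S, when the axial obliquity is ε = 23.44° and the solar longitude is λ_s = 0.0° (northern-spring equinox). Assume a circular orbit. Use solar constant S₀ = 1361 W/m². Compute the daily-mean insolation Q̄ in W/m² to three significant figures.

Solar declination: sin δ = sin ε · sin λ_s = sin 23.44° × sin 0.0° = 0.00000, so δ = +0.000°.
cos H₀ = −tan(-47.1°) tan(+0.000°) = 0.0000, H₀ = 1.5708 rad.
Bracket: H₀ sin φ sin δ + cos φ cos δ sin H₀ = 1.5708×-0.73254×0.00000 + 0.68072×1.00000×1.00000 = -0.000000 + 0.680720 = 0.680720.
Q̄ = (S₀/π) × [bracket] = (1361/π) × 0.680720 = 294.9 W/m².

Q̄ ≈ 295 W/m²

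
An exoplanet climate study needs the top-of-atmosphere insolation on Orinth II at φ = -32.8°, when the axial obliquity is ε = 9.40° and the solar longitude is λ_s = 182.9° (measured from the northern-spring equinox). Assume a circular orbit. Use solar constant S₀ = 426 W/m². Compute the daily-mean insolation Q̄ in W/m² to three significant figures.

Q̄ ≈ 115 W/m²

Solar declination: sin δ = sin ε · sin λ_s = sin 9.40° × sin 182.9° = -0.00826, so δ = -0.473°.
cos H₀ = −tan(-32.8°) tan(-0.473°) = -0.0053, H₀ = 1.5761 rad.
Bracket: H₀ sin φ sin δ + cos φ cos δ sin H₀ = 1.5761×-0.54171×-0.00826 + 0.84057×0.99997×0.99999 = 0.007052 + 0.840536 = 0.847588.
Q̄ = (S₀/π) × [bracket] = (426/π) × 0.847588 = 114.9 W/m².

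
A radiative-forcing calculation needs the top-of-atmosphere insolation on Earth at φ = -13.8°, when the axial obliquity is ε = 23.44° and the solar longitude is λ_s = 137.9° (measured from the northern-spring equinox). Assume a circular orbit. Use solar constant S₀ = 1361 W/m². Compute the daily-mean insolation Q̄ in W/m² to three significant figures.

Solar declination: sin δ = sin ε · sin λ_s = sin 23.44° × sin 137.9° = 0.26669, so δ = +15.467°.
cos H₀ = −tan(-13.8°) tan(+15.467°) = 0.0680, H₀ = 1.5028 rad.
Bracket: H₀ sin φ sin δ + cos φ cos δ sin H₀ = 1.5028×-0.23853×0.26669 + 0.97113×0.96378×0.99769 = -0.095598 + 0.933794 = 0.838196.
Q̄ = (S₀/π) × [bracket] = (1361/π) × 0.838196 = 363.1 W/m².

Q̄ ≈ 363 W/m²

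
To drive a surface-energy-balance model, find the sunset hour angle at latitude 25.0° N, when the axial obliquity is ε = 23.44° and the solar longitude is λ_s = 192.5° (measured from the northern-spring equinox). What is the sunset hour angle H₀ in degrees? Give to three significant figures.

Solar declination: sin δ = sin ε · sin λ_s = sin 23.44° × sin 192.5° = -0.08610, so δ = -4.939°.
cos H₀ = −tan φ · tan δ = −tan(+25.0°) × tan(-4.939°) = 0.0403, so H₀ = 1.5305 rad = 87.69°.

H₀ = 87.7°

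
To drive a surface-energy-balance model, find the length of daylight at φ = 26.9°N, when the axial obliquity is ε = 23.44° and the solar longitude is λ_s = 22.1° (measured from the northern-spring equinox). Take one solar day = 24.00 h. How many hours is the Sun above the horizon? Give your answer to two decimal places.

12.59 h

Solar declination: sin δ = sin ε · sin λ_s = sin 23.44° × sin 22.1° = 0.14966, so δ = +8.607°.
cos H₀ = −tan φ · tan δ = −tan(+26.9°) × tan(+8.607°) = -0.0768, so H₀ = 1.6477 rad = 94.40°.
Daylight = 2H₀/(2π) × 24.00 h = (1.6477/π) × 24.00 = 12.59 h.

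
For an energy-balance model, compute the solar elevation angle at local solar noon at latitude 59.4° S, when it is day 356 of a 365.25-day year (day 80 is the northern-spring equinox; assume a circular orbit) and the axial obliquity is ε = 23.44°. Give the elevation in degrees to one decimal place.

Solar longitude: λ_s = 360° × (356 − 80)/365.25 = 272.033°.
sin δ = sin 23.44° × sin 272.033° = -0.39754, so δ = -23.424°.
At local noon the hour angle is zero, so the zenith angle equals |φ − δ| = |-59.4° − (-23.424°)| = 35.976°.
Elevation = 90° − 35.976° = 54.0°.

54.0°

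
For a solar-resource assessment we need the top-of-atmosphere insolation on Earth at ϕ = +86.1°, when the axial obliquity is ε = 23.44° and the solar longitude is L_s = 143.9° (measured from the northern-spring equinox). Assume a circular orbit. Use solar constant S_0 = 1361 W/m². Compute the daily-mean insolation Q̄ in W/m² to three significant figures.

Solar declination: sin δ = sin ε · sin L_s = sin 23.44° × sin 143.9° = 0.23438, so δ = +13.555°.
cos h₀ = −tan(+86.1°) tan(+13.555°) = -3.5364 ≤ −1 ⇒ polar day, h₀ = π.
Bracket: h₀ sin ϕ sin δ + cos ϕ cos δ sin h₀ = 3.1416×0.99768×0.23438 + 0.06802×0.97215×0.00000 = 0.734620 + 0.000000 = 0.734620.
Q̄ = (S_0/π) × [bracket] = (1361/π) × 0.734620 = 318.3 W/m².

Q̄ ≈ 318 W/m²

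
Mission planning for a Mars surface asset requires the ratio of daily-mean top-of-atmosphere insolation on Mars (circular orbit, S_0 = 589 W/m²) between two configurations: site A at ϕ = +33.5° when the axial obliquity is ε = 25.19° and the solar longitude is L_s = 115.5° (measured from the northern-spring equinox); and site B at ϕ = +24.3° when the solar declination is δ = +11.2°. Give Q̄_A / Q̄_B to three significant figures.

— Configuration A (ϕ=+33.5°):
Solar declination: sin δ = sin ε · sin L_s = sin 25.19° × sin 115.5° = 0.38416, so δ = +22.592°.
cos h₀ = −tan(+33.5°) tan(+22.592°) = -0.2754, h₀ = 1.8498 rad.
Bracket: h₀ sin ϕ sin δ + cos ϕ cos δ sin h₀ = 1.8498×0.55194×0.38416 + 0.83389×0.92327×0.96133 = 0.392219 + 0.740133 = 1.132352.
Q̄ = (S_0/π) × [bracket] = (589/π) × 1.132352 = 212.30 W/m².
— Configuration B (ϕ=+24.3°):
cos h₀ = −tan(+24.3°) tan(+11.200°) = -0.0894, h₀ = 1.6603 rad.
Bracket: h₀ sin ϕ sin δ + cos ϕ cos δ sin h₀ = 1.6603×0.41151×0.19423 + 0.91140×0.98096×0.99600 = 0.132704 + 0.890471 = 1.023175.
Q̄ = (S_0/π) × [bracket] = (589/π) × 1.023175 = 191.83 W/m².
Ratio Q̄_A / Q̄_B = 212.30 / 191.83 = 1.107.

Q̄_A / Q̄_B ≈ 1.11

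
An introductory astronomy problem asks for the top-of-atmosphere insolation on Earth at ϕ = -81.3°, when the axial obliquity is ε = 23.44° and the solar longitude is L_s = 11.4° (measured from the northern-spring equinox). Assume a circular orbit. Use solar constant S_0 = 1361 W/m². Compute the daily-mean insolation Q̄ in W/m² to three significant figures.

Solar declination: sin δ = sin ε · sin L_s = sin 23.44° × sin 11.4° = 0.07863, so δ = +4.510°.
cos h₀ = −tan(-81.3°) tan(+4.510°) = 0.5154, h₀ = 1.0293 rad.
Bracket: h₀ sin ϕ sin δ + cos ϕ cos δ sin h₀ = 1.0293×-0.98849×0.07863 + 0.15126×0.99690×0.85694 = -0.080002 + 0.129219 = 0.049217.
Q̄ = (S_0/π) × [bracket] = (1361/π) × 0.049217 = 21.32 W/m².

Q̄ ≈ 21.3 W/m²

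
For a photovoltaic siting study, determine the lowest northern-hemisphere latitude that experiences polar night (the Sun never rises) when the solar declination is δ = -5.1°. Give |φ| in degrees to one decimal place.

|φ| = 84.9°

Polar night requires cos H₀ = −tan φ tan δ ≥ 1, i.e. tan φ tan δ ≤ −1.
The boundary is |tan φ| · |tan δ| = 1, so |φ| = 90° − |δ| = 90° − 5.1° = 84.9° in the northern hemisphere.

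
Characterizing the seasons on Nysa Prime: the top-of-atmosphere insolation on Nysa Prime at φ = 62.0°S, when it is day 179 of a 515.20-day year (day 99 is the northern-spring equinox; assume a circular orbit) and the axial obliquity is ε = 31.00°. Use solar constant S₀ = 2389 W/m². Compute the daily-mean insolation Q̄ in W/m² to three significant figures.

Q̄ ≈ 11.7 W/m²

Solar longitude: λ_s = 360° × (179 − 99)/515.20 = 55.901°.
sin δ = sin 31.00° × sin 55.901° = 0.42649, so δ = +25.245°.
cos H₀ = −tan(-62.0°) tan(+25.245°) = 0.8868, H₀ = 0.4804 rad.
Bracket: H₀ sin φ sin δ + cos φ cos δ sin H₀ = 0.4804×-0.88295×0.42649 + 0.46947×0.90449×0.46216 = -0.180904 + 0.196247 = 0.015343.
Q̄ = (S₀/π) × [bracket] = (2389/π) × 0.015343 = 11.67 W/m².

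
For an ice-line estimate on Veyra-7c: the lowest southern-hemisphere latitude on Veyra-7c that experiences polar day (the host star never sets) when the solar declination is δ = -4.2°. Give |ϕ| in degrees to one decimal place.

|ϕ| = 85.8°

Polar day requires cos h₀ = −tan ϕ tan δ ≤ −1, i.e. tan ϕ tan δ ≥ 1.
The boundary is |tan ϕ| · |tan δ| = 1, so |ϕ| = 90° − |δ| = 90° − 4.2° = 85.8° in the southern hemisphere.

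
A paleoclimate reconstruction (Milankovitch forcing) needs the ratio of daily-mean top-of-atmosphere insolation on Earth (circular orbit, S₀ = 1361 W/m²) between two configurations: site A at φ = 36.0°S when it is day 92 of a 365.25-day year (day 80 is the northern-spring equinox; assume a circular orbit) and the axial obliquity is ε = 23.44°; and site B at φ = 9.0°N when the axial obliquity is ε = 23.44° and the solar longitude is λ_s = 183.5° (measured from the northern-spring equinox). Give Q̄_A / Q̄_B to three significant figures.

Q̄_A / Q̄_B ≈ 0.746

— Configuration A (φ=-36.0°):
Solar longitude: λ_s = 360° × (92 − 80)/365.25 = 11.828°.
sin δ = sin 23.44° × sin 11.828° = 0.08153, so δ = +4.677°.
cos H₀ = −tan(-36.0°) tan(+4.677°) = 0.0594, H₀ = 1.5113 rad.
Bracket: H₀ sin φ sin δ + cos φ cos δ sin H₀ = 1.5113×-0.58779×0.08153 + 0.80902×0.99667×0.99823 = -0.072425 + 0.804899 = 0.732474.
Q̄ = (S₀/π) × [bracket] = (1361/π) × 0.732474 = 317.32 W/m².
— Configuration B (φ=+9.0°):
Solar declination: sin δ = sin ε · sin λ_s = sin 23.44° × sin 183.5° = -0.02428, so δ = -1.392°.
cos H₀ = −tan(+9.0°) tan(-1.392°) = 0.0038, H₀ = 1.5669 rad.
Bracket: H₀ sin φ sin δ + cos φ cos δ sin H₀ = 1.5669×0.15643×-0.02428 + 0.98769×0.99971×0.99999 = -0.005951 + 0.987394 = 0.981443.
Q̄ = (S₀/π) × [bracket] = (1361/π) × 0.981443 = 425.18 W/m².
Ratio Q̄_A / Q̄_B = 317.32 / 425.18 = 0.7463.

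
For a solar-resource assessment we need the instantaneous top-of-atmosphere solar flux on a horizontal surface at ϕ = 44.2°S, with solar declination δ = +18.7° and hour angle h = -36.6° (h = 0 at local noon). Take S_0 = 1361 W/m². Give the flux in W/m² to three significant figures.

cos θ_z = sin ϕ sin δ + cos ϕ cos δ cos h = -0.223520 + 0.545165 = 0.321645.
Flux = S_0 · cos θ_z = 1361 × 0.321645 = 437.8 W/m².

438 W/m²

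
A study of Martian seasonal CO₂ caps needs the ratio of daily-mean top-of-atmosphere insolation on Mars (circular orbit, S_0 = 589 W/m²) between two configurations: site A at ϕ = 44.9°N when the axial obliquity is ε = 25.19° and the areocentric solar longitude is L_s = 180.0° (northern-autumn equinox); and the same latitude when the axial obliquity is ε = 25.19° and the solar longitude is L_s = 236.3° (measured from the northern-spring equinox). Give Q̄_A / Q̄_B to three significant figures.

— Configuration A (ϕ=+44.9°):
sin δ = sin 25.19° × sin 180.0° = 0.00000, so δ = +0.000°.
cos h₀ = −tan(+44.9°) tan(+0.000°) = -0.0000, h₀ = 1.5708 rad.
Bracket: h₀ sin ϕ sin δ + cos ϕ cos δ sin h₀ = 1.5708×0.70587×0.00000 + 0.70834×1.00000×1.00000 = 0.000000 + 0.708340 = 0.708340.
Q̄ = (S_0/π) × [bracket] = (589/π) × 0.708340 = 132.80 W/m².
— Configuration B (ϕ=+44.9°):
Solar declination: sin δ = sin ε · sin L_s = sin 25.19° × sin 236.3° = -0.35410, so δ = -20.738°.
cos h₀ = −tan(+44.9°) tan(-20.738°) = 0.3773, h₀ = 1.1839 rad.
Bracket: h₀ sin ϕ sin δ + cos ϕ cos δ sin h₀ = 1.1839×0.70587×-0.35410 + 0.70834×0.93521×0.92609 = -0.295914 + 0.613485 = 0.317571.
Q̄ = (S_0/π) × [bracket] = (589/π) × 0.317571 = 59.540 W/m².
Ratio Q̄_A / Q̄_B = 132.80 / 59.540 = 2.230.

Q̄_A / Q̄_B ≈ 2.23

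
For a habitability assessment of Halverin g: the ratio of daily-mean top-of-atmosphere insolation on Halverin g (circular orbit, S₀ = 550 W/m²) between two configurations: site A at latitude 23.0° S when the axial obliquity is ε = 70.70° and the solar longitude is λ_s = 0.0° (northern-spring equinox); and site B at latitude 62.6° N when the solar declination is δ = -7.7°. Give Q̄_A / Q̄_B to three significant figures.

— Configuration A (φ=-23.0°):
Solar declination: sin δ = sin ε · sin λ_s = sin 70.70° × sin 0.0° = 0.00000, so δ = +0.000°.
cos H₀ = −tan(-23.0°) tan(+0.000°) = 0.0000, H₀ = 1.5708 rad.
Bracket: H₀ sin φ sin δ + cos φ cos δ sin H₀ = 1.5708×-0.39073×0.00000 + 0.92050×1.00000×1.00000 = -0.000000 + 0.920500 = 0.920500.
Q̄ = (S₀/π) × [bracket] = (550/π) × 0.920500 = 161.15 W/m².
— Configuration B (φ=+62.6°):
cos H₀ = −tan(+62.6°) tan(-7.700°) = 0.2608, H₀ = 1.3069 rad.
Bracket: H₀ sin φ sin δ + cos φ cos δ sin H₀ = 1.3069×0.88782×-0.13399 + 0.46020×0.99098×0.96538 = -0.155468 + 0.440261 = 0.284793.
Q̄ = (S₀/π) × [bracket] = (550/π) × 0.284793 = 49.859 W/m².
Ratio Q̄_A / Q̄_B = 161.15 / 49.859 = 3.232.

Q̄_A / Q̄_B ≈ 3.23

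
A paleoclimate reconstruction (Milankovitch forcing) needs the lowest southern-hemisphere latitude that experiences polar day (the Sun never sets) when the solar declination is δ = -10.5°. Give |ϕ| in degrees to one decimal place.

|ϕ| = 79.5°

Polar day requires cos h₀ = −tan ϕ tan δ ≤ −1, i.e. tan ϕ tan δ ≥ 1.
The boundary is |tan ϕ| · |tan δ| = 1, so |ϕ| = 90° − |δ| = 90° − 10.5° = 79.5° in the southern hemisphere.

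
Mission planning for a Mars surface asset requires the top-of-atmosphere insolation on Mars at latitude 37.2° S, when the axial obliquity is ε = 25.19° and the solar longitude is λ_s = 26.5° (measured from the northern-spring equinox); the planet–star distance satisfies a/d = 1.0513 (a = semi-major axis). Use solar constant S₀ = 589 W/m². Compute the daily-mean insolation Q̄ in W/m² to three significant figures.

Solar declination: sin δ = sin ε · sin λ_s = sin 25.19° × sin 26.5° = 0.18991, so δ = +10.948°.
cos H₀ = −tan(-37.2°) tan(+10.948°) = 0.1468, H₀ = 1.4234 rad.
Bracket: H₀ sin φ sin δ + cos φ cos δ sin H₀ = 1.4234×-0.60460×0.18991 + 0.79653×0.98180×0.98916 = -0.163434 + 0.773556 = 0.610122.
Inverse-square distance factor (a/d)² = 1.0513² = 1.105232.
Q̄ = (S₀/π) × 1.105232 × [bracket] = (589/π) × 1.105232 × 0.610122 = 126.4 W/m².

Q̄ ≈ 126 W/m²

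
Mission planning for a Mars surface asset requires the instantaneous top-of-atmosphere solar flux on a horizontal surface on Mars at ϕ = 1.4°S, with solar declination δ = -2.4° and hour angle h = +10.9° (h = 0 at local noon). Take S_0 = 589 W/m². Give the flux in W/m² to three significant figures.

578 W/m²

cos θ_z = sin ϕ sin δ + cos ϕ cos δ cos h = 0.001023 + 0.980805 = 0.981828.
Flux = S_0 · cos θ_z = 589 × 0.981828 = 578.3 W/m².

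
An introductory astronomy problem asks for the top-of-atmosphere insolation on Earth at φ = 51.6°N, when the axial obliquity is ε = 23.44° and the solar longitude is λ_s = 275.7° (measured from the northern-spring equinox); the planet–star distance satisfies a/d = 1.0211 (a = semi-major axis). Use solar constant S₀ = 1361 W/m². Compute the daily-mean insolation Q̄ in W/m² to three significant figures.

Q̄ ≈ 76.7 W/m²

Solar declination: sin δ = sin ε · sin λ_s = sin 23.44° × sin 275.7° = -0.39582, so δ = -23.317°.
cos H₀ = −tan(+51.6°) tan(-23.317°) = 0.5438, H₀ = 0.9958 rad.
Bracket: H₀ sin φ sin δ + cos φ cos δ sin H₀ = 0.9958×0.78369×-0.39582 + 0.62115×0.91833×0.83920 = -0.308897 + 0.478697 = 0.169800.
Inverse-square distance factor (a/d)² = 1.0211² = 1.042645.
Q̄ = (S₀/π) × 1.042645 × [bracket] = (1361/π) × 1.042645 × 0.169800 = 76.70 W/m².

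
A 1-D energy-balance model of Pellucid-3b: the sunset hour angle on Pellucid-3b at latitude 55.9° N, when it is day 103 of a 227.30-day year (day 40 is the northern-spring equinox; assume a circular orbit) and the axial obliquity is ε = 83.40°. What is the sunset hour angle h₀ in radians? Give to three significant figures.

h₀ = 3.14 rad

Solar longitude: L_s = 360° × (103 − 40)/227.30 = 99.780°.
sin δ = sin 83.40° × sin 99.780° = 0.97894, so δ = +78.219°.
Sunrise equation: cos h₀ = −tan ϕ · tan δ = -7.0819 ≤ −1, so the host star never sets (polar day) and h₀ = π.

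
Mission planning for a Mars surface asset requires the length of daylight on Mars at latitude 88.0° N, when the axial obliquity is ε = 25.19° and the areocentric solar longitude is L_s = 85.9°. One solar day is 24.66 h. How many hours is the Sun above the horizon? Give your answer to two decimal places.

sin δ = sin 25.19° × sin 85.9° = 0.42453, so δ = +25.121°.
Sunrise equation: cos h₀ = −tan ϕ · tan δ = -13.4270 ≤ −1, so the Sun never sets (polar day) and h₀ = π.
Daylight = 2h₀/(2π) × 24.66 h = (3.1416/π) × 24.66 = 24.66 h.

24.66 h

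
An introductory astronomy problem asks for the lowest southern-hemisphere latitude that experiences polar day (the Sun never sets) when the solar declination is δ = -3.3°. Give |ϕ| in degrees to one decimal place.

|ϕ| = 86.7°

Polar day requires cos h₀ = −tan ϕ tan δ ≤ −1, i.e. tan ϕ tan δ ≥ 1.
The boundary is |tan ϕ| · |tan δ| = 1, so |ϕ| = 90° − |δ| = 90° − 3.3° = 86.7° in the southern hemisphere.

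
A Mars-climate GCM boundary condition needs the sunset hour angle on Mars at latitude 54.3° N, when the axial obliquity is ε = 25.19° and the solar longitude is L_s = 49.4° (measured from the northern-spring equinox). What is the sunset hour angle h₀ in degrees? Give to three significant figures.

h₀ = 118°

Solar declination: sin δ = sin ε · sin L_s = sin 25.19° × sin 49.4° = 0.32316, so δ = +18.854°.
cos h₀ = −tan ϕ · tan δ = −tan(+54.3°) × tan(+18.854°) = -0.4752, so h₀ = 2.0660 rad = 118.37°.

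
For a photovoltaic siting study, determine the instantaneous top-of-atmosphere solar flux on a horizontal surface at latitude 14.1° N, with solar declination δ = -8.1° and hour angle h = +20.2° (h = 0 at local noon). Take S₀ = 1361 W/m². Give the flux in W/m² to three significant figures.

cos θ_z = sin φ sin δ + cos φ cos δ cos h = -0.034326 + 0.901137 = 0.866811.
Flux = S₀ · cos θ_z = 1361 × 0.866811 = 1180 W/m².

1.18e+03 W/m²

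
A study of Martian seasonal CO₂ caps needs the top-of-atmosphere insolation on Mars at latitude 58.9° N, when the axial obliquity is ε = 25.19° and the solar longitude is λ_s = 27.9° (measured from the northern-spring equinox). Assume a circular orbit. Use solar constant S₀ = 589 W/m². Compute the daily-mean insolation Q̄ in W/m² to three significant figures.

Solar declination: sin δ = sin ε · sin λ_s = sin 25.19° × sin 27.9° = 0.19916, so δ = +11.488°.
cos H₀ = −tan(+58.9°) tan(+11.488°) = -0.3369, H₀ = 1.9144 rad.
Bracket: H₀ sin φ sin δ + cos φ cos δ sin H₀ = 1.9144×0.85627×0.19916 + 0.51653×0.97997×0.94154 = 0.326472 + 0.476592 = 0.803064.
Q̄ = (S₀/π) × [bracket] = (589/π) × 0.803064 = 150.6 W/m².

Q̄ ≈ 151 W/m²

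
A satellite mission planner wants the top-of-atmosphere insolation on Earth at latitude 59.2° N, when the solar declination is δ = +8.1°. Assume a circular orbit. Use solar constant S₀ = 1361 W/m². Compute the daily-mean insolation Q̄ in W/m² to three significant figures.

Q̄ ≈ 308 W/m²

cos H₀ = −tan(+59.2°) tan(+8.100°) = -0.2387, H₀ = 1.8119 rad.
Bracket: H₀ sin φ sin δ + cos φ cos δ sin H₀ = 1.8119×0.85896×0.14090 + 0.51204×0.99002×0.97108 = 0.219290 + 0.492269 = 0.711559.
Q̄ = (S₀/π) × [bracket] = (1361/π) × 0.711559 = 308.3 W/m².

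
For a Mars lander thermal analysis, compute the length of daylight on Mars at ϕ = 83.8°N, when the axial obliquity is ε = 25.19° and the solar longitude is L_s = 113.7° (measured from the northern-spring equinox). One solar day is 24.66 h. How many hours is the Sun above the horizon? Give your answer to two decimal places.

24.66 h

Solar declination: sin δ = sin ε · sin L_s = sin 25.19° × sin 113.7° = 0.38973, so δ = +22.937°.
Sunrise equation: cos h₀ = −tan ϕ · tan δ = -3.8955 ≤ −1, so the Sun never sets (polar day) and h₀ = π.
Daylight = 2h₀/(2π) × 24.66 h = (3.1416/π) × 24.66 = 24.66 h.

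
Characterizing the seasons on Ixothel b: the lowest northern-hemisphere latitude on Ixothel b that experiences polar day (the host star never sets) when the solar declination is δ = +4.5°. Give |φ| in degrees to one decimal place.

Polar day requires cos H₀ = −tan φ tan δ ≤ −1, i.e. tan φ tan δ ≥ 1.
The boundary is |tan φ| · |tan δ| = 1, so |φ| = 90° − |δ| = 90° − 4.5° = 85.5° in the northern hemisphere.

|φ| = 85.5°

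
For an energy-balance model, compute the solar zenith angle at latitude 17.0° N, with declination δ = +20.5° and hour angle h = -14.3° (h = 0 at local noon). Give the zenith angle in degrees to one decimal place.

θ_z = 14.0°

cos θ_z = sin φ sin δ + cos φ cos δ cos h = 0.102391 + 0.867990 = 0.970381.
θ_z = arccos(0.970381) = 14.0°.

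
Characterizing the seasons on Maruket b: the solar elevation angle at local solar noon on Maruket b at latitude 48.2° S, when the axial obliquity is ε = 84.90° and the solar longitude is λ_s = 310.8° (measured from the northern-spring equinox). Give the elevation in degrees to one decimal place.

89.3°

Solar declination: sin δ = sin ε · sin λ_s = sin 84.90° × sin 310.8° = -0.75400, so δ = -48.938°.
At local noon the hour angle is zero, so the zenith angle equals |φ − δ| = |-48.2° − (-48.938°)| = 0.738°.
Elevation = 90° − 0.738° = 89.3°.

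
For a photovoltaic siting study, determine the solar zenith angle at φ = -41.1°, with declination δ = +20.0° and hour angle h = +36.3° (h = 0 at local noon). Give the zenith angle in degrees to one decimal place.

θ_z = 69.8°

cos θ_z = sin φ sin δ + cos φ cos δ cos h = -0.224836 + 0.570692 = 0.345856.
θ_z = arccos(0.345856) = 69.8°.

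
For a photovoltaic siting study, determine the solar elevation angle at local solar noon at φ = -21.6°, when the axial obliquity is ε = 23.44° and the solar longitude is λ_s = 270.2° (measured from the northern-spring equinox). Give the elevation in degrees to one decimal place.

Solar declination: sin δ = sin ε · sin λ_s = sin 23.44° × sin 270.2° = -0.39779, so δ = -23.440°.
At local noon the hour angle is zero, so the zenith angle equals |φ − δ| = |-21.6° − (-23.440°)| = 1.840°.
Elevation = 90° − 1.840° = 88.2°.

88.2°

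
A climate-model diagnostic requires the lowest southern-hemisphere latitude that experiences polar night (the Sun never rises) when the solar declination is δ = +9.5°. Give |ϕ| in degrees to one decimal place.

|ϕ| = 80.5°

Polar night requires cos h₀ = −tan ϕ tan δ ≥ 1, i.e. tan ϕ tan δ ≤ −1.
The boundary is |tan ϕ| · |tan δ| = 1, so |ϕ| = 90° − |δ| = 90° − 9.5° = 80.5° in the southern hemisphere.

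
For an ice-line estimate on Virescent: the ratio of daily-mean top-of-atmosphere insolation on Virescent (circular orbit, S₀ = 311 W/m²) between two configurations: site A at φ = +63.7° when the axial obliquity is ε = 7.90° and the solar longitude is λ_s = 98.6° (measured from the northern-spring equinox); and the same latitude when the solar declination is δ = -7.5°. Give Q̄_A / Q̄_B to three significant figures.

— Configuration A (φ=+63.7°):
Solar declination: sin δ = sin ε · sin λ_s = sin 7.90° × sin 98.6° = 0.13590, so δ = +7.811°.
cos H₀ = −tan(+63.7°) tan(+7.811°) = -0.2775, H₀ = 1.8520 rad.
Bracket: H₀ sin φ sin δ + cos φ cos δ sin H₀ = 1.8520×0.89649×0.13590 + 0.44307×0.99072×0.96071 = 0.225635 + 0.421712 = 0.647347.
Q̄ = (S₀/π) × [bracket] = (311/π) × 0.647347 = 64.084 W/m².
— Configuration B (φ=+63.7°):
cos H₀ = −tan(+63.7°) tan(-7.500°) = 0.2664, H₀ = 1.3012 rad.
Bracket: H₀ sin φ sin δ + cos φ cos δ sin H₀ = 1.3012×0.89649×-0.13053 + 0.44307×0.99144×0.96387 = -0.152265 + 0.423406 = 0.271141.
Q̄ = (S₀/π) × [bracket] = (311/π) × 0.271141 = 26.841 W/m².
Ratio Q̄_A / Q̄_B = 64.084 / 26.841 = 2.388.

Q̄_A / Q̄_B ≈ 2.39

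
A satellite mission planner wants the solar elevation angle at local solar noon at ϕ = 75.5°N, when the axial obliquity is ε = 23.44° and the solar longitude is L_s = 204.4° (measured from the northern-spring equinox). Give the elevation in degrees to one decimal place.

5.0°

Solar declination: sin δ = sin ε · sin L_s = sin 23.44° × sin 204.4° = -0.16433, so δ = -9.458°.
At local noon the hour angle is zero, so the zenith angle equals |ϕ − δ| = |+75.5° − (-9.458°)| = 84.958°.
Elevation = 90° − 84.958° = 5.0°.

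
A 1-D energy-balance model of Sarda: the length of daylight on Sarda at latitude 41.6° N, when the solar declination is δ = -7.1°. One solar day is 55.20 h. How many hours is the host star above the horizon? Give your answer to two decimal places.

cos H₀ = −tan φ · tan δ = −tan(+41.6°) × tan(-7.100°) = 0.1106, so H₀ = 1.4600 rad = 83.65°.
Daylight = 2H₀/(2π) × 55.20 h = (1.4600/π) × 55.20 = 25.65 h.

25.65 h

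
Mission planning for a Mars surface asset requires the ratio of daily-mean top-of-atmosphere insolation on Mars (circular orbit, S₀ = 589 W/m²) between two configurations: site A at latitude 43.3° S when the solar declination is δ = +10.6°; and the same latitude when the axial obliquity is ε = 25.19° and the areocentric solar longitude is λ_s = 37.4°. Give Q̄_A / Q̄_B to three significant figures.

— Configuration A (φ=-43.3°):
cos H₀ = −tan(-43.3°) tan(+10.600°) = 0.1764, H₀ = 1.3935 rad.
Bracket: H₀ sin φ sin δ + cos φ cos δ sin H₀ = 1.3935×-0.68582×0.18395 + 0.72777×0.98294×0.98433 = -0.175799 + 0.704145 = 0.528346.
Q̄ = (S₀/π) × [bracket] = (589/π) × 0.528346 = 99.057 W/m².
— Configuration B (φ=-43.3°):
sin δ = sin 25.19° × sin 37.4° = 0.25851, so δ = +14.982°.
cos H₀ = −tan(-43.3°) tan(+14.982°) = 0.2522, H₀ = 1.3159 rad.
Bracket: H₀ sin φ sin δ + cos φ cos δ sin H₀ = 1.3159×-0.68582×0.25851 + 0.72777×0.96601×0.96768 = -0.233298 + 0.680311 = 0.447013.
Q̄ = (S₀/π) × [bracket] = (589/π) × 0.447013 = 83.808 W/m².
Ratio Q̄_A / Q̄_B = 99.057 / 83.808 = 1.182.

Q̄_A / Q̄_B ≈ 1.18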